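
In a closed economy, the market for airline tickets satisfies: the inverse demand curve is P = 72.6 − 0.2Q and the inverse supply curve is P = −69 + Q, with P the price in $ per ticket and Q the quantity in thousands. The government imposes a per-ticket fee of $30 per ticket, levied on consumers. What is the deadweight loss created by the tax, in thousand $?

Inverting to Q(P) form: Qd = 363 − 5P; Qs = P + 69.
Without the tax, 363 − 5P = P + 69 gives 6P = 294, so P* = $49 and Q* = 118.
With the tax collected from consumers, demand (in seller-price terms) shifts: Qd = 363 − 5(P + 30).
New equilibrium: consumers pay $54, producers receive $24, Q = 93. (Wedge: Pb − Ps = 30.)
Quantity falls by |ΔQ| = |118 − 93| = 25.
DWL = ½ · t · |ΔQ| = ½ · 30 · 25 = $375.

Deadweight loss = $375 thousand.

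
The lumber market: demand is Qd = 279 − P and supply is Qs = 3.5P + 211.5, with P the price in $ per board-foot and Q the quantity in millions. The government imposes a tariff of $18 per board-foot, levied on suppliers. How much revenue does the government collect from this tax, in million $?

Tax revenue = $4500 million.

Before the tax: set 279 − P = 3.5P + 211.5 → P* = $15, Q* = 264.
With the tax collected from suppliers, supply shifts: Qs = 3.5(P − 18) + 211.5.
Solving gives Q = 250 with buyers paying $29 and suppliers receiving $11 (the $18 wedge).
Revenue = t · Q = 18 · 250 = $4500.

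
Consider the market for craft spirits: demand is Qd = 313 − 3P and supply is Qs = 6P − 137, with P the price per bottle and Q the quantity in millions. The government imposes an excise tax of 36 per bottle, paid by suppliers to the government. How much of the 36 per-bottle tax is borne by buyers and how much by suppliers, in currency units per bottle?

Buyers bear 24 per bottle; suppliers bear 12 per bottle.

Before the tax: set 313 − 3P = 6P − 137 → P* = 50, Q* = 163.
With the tax collected from suppliers, supply shifts: Qs = 6(P − 36) − 137.
New equilibrium: buyers pay 74, suppliers receive 38, Q = 91. (Wedge: Pb − Ps = 36.)
Burden on buyers: 24; on suppliers: 12. (They sum to 36.)
The less price-elastic side of the market bears the larger share of a per-unit tax.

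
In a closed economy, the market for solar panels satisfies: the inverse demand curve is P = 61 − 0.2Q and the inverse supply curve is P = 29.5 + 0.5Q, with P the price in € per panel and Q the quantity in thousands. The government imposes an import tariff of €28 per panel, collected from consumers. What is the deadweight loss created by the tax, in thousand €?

Deadweight loss = €560 thousand.

Rewrite in direct form: Qd = 305 − 5P and Qs = 2P − 59.
Without the tax, 305 − 5P = 2P − 59 gives 7P = 364, so P* = €52 and Q* = 45.
With the tax collected from consumers, demand (in seller-price terms) shifts: Qd = 305 − 5(P + 28).
New equilibrium: consumers pay €60, suppliers receive €32, Q = 5. (Wedge: Pb − Ps = 28.)
Quantity falls by |ΔQ| = |45 − 5| = 40.
DWL = ½ · t · |ΔQ| = ½ · 28 · 40 = €560.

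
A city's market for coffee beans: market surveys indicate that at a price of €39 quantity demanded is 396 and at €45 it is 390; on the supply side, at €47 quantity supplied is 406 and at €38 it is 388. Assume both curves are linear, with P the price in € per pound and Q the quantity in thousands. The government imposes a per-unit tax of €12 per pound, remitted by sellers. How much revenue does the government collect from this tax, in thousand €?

Tax revenue = €4632 thousand.

Demand slope: (390 − 396)/(45 − 39) = -1, so Qd = 435 − P.
Supply slope: (388 − 406)/(38 − 47) = 2, so Qs = 2P + 312.
Without the tax, 435 − P = 2P + 312 gives 3P = 123, so P* = €41 and Q* = 394.
With the tax collected from sellers, supply shifts: Qs = 2(P − 12) + 312.
Solving gives Q = 386 with consumers paying €49 and sellers receiving €37 (the €12 wedge).
Revenue = t · Q = 12 · 386 = €4632.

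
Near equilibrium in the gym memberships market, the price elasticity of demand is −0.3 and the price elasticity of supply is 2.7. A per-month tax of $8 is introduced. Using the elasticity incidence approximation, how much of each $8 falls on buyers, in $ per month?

Incidence ratio: buyers' share ≈ εs / (εs + |εd|) = 2.7 / (2.7 + 0.3) = 0.9.
So buyers bear ≈ 0.9 × $8 = $7.2; producers bear $0.8.

Buyers bear ≈ $7.2 per month.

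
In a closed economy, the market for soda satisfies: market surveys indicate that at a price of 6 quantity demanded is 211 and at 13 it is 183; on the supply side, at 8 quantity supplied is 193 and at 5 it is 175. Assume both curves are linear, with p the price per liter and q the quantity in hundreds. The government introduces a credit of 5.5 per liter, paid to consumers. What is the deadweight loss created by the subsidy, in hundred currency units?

Demand slope: (183 − 211)/(13 − 6) = -4, so qd = 235 − 4p.
Supply slope: (175 − 193)/(5 − 8) = 6, so qs = 6p + 145.
Before the subsidy: set 235 − 4p = 6p + 145 → p* = 9, q* = 199.
With a per-unit subsidy paid to consumers, each effectively pays p − 5.5, so demand becomes qd = 235 − 4(p − 5.5).
Solving gives q = 212.2 with consumers paying 5.7 and sellers receiving 11.2 (the 5.5 wedge).
Quantity rises by |ΔQ| = |199 − 212.2| = 13.2.
DWL = ½ · t · |ΔQ| = ½ · 5.5 · 13.2 = 36.3.

Deadweight loss = 36.3 hundred.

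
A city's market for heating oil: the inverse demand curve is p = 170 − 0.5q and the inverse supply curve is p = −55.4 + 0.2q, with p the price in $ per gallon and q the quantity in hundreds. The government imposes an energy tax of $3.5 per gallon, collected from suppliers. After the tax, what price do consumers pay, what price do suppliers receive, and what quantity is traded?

Rewrite in direct form: qd = 340 − 2p and qs = 5p + 277.
Without the tax, 340 − 2p = 5p + 277 gives 7p = 63, so p* = $9 and q* = 322.
With the tax collected from suppliers, supply shifts: qs = 5(p − 3.5) + 277.
New equilibrium: consumers pay $11.5, suppliers receive $8, q = 317. (Wedge: pb − ps = 3.5.)

Consumers pay $11.5; suppliers receive $8; quantity = 317.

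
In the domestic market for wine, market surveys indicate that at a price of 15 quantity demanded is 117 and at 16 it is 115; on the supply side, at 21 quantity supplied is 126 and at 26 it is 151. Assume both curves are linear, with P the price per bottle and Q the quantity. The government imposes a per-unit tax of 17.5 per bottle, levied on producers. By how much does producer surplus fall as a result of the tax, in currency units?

Demand slope: (115 − 117)/(16 − 15) = -2, so Qd = 147 − 2P.
Supply slope: (151 − 126)/(26 − 21) = 5, so Qs = 5P + 21.
Without the tax, 147 − 2P = 5P + 21 gives 7P = 126, so P* = 18 and Q* = 111.
With the tax collected from producers, supply shifts: Qs = 5(P − 17.5) + 21.
New equilibrium: consumers pay 30.5, producers receive 13, Q = 86. (Wedge: Pb − Ps = 17.5.)
ΔPS is the trapezoid between Q = 86 and Q = 111 of height 5: ½ · (111 + 86) · 5 = 492.5.

Producer surplus falls by 492.5.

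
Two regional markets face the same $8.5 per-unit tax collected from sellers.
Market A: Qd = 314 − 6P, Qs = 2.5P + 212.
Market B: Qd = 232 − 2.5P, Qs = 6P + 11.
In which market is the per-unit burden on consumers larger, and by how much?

Market B, by $3.5.

Market A: pre-tax P* = $12, Q* = 242; post-tax Q = 227; per-unit burden on consumers = $2.5.
Market B: pre-tax P* = $26, Q* = 167; post-tax Q = 152; per-unit burden on consumers = $6.
Difference: $2.5 vs $6 → market B is larger by $3.5.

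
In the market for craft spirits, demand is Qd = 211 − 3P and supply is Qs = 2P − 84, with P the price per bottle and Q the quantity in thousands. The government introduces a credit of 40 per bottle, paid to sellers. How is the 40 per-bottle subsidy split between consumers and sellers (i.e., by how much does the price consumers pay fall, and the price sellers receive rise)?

Without the subsidy, 211 − 3P = 2P − 84 gives 5P = 295, so P* = 59 and Q* = 34.
With a per-unit subsidy paid to sellers, each receives P + 40 per unit sold, so supply becomes Qs = 2(P + 40) − 84.
New equilibrium: consumers pay 43, sellers receive 83, Q = 82. (Wedge: Pb − Ps = −40.)
Gain to consumers: 16; to sellers: 24. (They sum to 40.)

Consumers gain 16 per bottle; sellers gain 24 per bottle.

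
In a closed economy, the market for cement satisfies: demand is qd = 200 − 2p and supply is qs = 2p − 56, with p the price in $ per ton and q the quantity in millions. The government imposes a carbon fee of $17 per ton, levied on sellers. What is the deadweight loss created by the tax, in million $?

Without the tax, 200 − 2p = 2p − 56 gives 4p = 256, so p* = $64 and q* = 72.
With the tax collected from sellers, supply shifts: qs = 2(p − 17) − 56.
New equilibrium: buyers pay $72.5, sellers receive $55.5, q = 55. (Wedge: pb − ps = 17.)
Quantity falls by |ΔQ| = |72 − 55| = 17.
DWL = ½ · t · |ΔQ| = ½ · 17 · 17 = $144.5.

Deadweight loss = $144.5 million.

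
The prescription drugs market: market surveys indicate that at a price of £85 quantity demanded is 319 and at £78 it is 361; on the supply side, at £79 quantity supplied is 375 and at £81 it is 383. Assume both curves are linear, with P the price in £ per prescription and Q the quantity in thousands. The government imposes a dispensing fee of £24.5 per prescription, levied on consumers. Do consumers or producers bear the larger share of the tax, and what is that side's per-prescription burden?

Demand slope: (361 − 319)/(78 − 85) = -6, so Qd = 829 − 6P.
Supply slope: (383 − 375)/(81 − 79) = 4, so Qs = 4P + 59.
Before the tax: set 829 − 6P = 4P + 59 → P* = £77, Q* = 367.
With the tax collected from consumers, demand (in seller-price terms) shifts: Qd = 829 − 6(P + 24.5).
Solving gives Q = 308.2 with consumers paying £86.8 and producers receiving £62.3 (the £24.5 wedge).
Per-prescription burden: consumers £9.8, producers £14.7.
Producers take the larger share because supply is less price-elastic here (demand slope 6 vs supply slope 4).
The less price-elastic side of the market bears the larger share of a per-unit tax.

Producers bear the larger share: £14.7 per prescription.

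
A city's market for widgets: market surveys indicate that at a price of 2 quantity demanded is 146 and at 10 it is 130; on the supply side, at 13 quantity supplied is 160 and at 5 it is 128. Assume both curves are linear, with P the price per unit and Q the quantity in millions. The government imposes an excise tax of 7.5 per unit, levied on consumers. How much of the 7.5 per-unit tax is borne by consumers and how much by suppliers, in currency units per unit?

Consumers bear 5 per unit; suppliers bear 2.5 per unit.

Demand slope: (130 − 146)/(10 − 2) = -2, so Qd = 150 − 2P.
Supply slope: (128 − 160)/(5 − 13) = 4, so Qs = 4P + 108.
Without the tax, 150 − 2P = 4P + 108 gives 6P = 42, so P* = 7 and Q* = 136.
With the tax collected from consumers, demand (in seller-price terms) shifts: Qd = 150 − 2(P + 7.5).
New equilibrium: consumers pay 12, suppliers receive 4.5, Q = 126. (Wedge: Pb − Ps = 7.5.)
Burden on consumers: 5; on suppliers: 2.5. (They sum to 7.5.)
The less price-elastic side of the market bears the larger share of a per-unit tax.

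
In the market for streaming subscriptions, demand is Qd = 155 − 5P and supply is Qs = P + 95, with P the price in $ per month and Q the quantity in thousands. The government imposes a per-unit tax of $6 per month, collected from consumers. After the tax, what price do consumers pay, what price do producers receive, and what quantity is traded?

Consumers pay $11; producers receive $5; quantity = 100.

Without the tax, 155 − 5P = P + 95 gives 6P = 60, so P* = $10 and Q* = 105.
With the tax collected from consumers, demand (in seller-price terms) shifts: Qd = 155 − 5(P + 6).
New equilibrium: consumers pay $11, producers receive $5, Q = 100. (Wedge: Pb − Ps = 6.)
The less price-elastic side of the market bears the larger share of a per-unit tax.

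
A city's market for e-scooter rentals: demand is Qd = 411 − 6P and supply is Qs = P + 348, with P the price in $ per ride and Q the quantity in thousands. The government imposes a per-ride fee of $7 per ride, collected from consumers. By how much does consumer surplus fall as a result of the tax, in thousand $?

Consumer surplus falls by $354 thousand.

Without the tax, 411 − 6P = P + 348 gives 7P = 63, so P* = $9 and Q* = 357.
With the tax collected from consumers, demand (in seller-price terms) shifts: Qd = 411 − 6(P + 7).
Solving gives Q = 351 with consumers paying $10 and suppliers receiving $3 (the $7 wedge).
ΔCS is the trapezoid between Q = 351 and Q = 357 of height $1: ½ · (357 + 351) · 1 = $354.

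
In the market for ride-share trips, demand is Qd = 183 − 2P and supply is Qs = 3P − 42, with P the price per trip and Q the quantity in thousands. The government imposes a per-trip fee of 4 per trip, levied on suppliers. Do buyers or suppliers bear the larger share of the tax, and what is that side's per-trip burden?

Before the tax: set 183 − 2P = 3P − 42 → P* = 45, Q* = 93.
With the tax collected from suppliers, supply shifts: Qs = 3(P − 4) − 42.
New equilibrium: buyers pay 47.4, suppliers receive 43.4, Q = 88.2. (Wedge: Pb − Ps = 4.)
Per-trip burden: buyers 2.4, suppliers 1.6.
Buyers take the larger share because demand is less price-elastic here (demand slope 2 vs supply slope 3).

Buyers bear the larger share: 2.4 per trip.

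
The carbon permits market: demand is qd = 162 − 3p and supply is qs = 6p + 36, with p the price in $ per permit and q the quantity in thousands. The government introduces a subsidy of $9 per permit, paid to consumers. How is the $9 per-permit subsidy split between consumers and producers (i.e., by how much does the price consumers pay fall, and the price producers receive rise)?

Consumers gain $6 per permit; producers gain $3 per permit.

Without the subsidy, 162 − 3p = 6p + 36 gives 9p = 126, so p* = $14 and q* = 120.
With a per-unit subsidy paid to consumers, each effectively pays p − 9, so demand becomes qd = 162 − 3(p − 9).
Solving gives q = 138 with consumers paying $8 and producers receiving $17 (the $9 wedge).
Gain to consumers: $6; to producers: $3. (They sum to $9.)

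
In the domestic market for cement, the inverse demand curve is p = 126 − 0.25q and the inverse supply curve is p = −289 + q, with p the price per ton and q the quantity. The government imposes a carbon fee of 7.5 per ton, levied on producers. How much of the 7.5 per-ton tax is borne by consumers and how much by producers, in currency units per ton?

Consumers bear 1.5 per ton; producers bear 6 per ton.

Rewrite in direct form: qd = 504 − 4p and qs = p + 289.
Without the tax, 504 − 4p = p + 289 gives 5p = 215, so p* = 43 and q* = 332.
With the tax collected from producers, supply shifts: qs = (p − 7.5) + 289.
New equilibrium: consumers pay 44.5, producers receive 37, q = 326. (Wedge: pb − ps = 7.5.)
Burden on consumers: 1.5; on producers: 6. (They sum to 7.5.)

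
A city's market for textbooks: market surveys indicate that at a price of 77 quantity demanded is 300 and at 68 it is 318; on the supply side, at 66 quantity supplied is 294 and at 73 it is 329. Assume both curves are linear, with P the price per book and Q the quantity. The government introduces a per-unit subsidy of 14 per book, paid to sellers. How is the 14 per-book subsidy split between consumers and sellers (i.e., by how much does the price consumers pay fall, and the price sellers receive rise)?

Demand slope: (318 − 300)/(68 − 77) = -2, so Qd = 454 − 2P.
Supply slope: (329 − 294)/(73 − 66) = 5, so Qs = 5P − 36.
Before the subsidy: set 454 − 2P = 5P − 36 → P* = 70, Q* = 314.
With a per-unit subsidy paid to sellers, each receives P + 14 per unit sold, so supply becomes Qs = 5(P + 14) − 36.
Solving gives Q = 334 with consumers paying 60 and sellers receiving 74 (the 14 wedge).
Gain to consumers: 10; to sellers: 4. (They sum to 14.)

Consumers gain 10 per book; sellers gain 4 per book.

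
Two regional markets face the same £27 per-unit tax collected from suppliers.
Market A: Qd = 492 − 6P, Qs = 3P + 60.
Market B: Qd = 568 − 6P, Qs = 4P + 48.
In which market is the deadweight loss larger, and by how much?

Market A: pre-tax P* = £48, Q* = 204; post-tax Q = 150; deadweight loss = £729.
Market B: pre-tax P* = £52, Q* = 256; post-tax Q = 191.2; deadweight loss = £874.8.
Difference: £729 vs £874.8 → market B is larger by £145.8.

Market B, by £145.8.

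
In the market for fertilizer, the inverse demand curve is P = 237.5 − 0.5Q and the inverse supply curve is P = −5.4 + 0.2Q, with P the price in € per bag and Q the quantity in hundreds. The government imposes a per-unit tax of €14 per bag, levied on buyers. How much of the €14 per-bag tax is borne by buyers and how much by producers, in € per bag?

Rewrite in direct form: Qd = 475 − 2P and Qs = 5P + 27.
Without the tax, 475 − 2P = 5P + 27 gives 7P = 448, so P* = €64 and Q* = 347.
With the tax collected from buyers, demand (in seller-price terms) shifts: Qd = 475 − 2(P + 14).
Solving gives Q = 327 with buyers paying €74 and producers receiving €60 (the €14 wedge).
Burden on buyers: €10; on producers: €4. (They sum to €14.)

Buyers bear €10 per bag; producers bear €4 per bag.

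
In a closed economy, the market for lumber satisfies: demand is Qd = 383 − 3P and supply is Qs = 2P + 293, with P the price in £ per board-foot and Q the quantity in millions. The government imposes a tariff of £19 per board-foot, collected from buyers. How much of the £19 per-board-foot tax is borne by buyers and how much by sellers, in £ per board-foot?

Buyers bear £7.6 per board-foot; sellers bear £11.4 per board-foot.

Without the tax, 383 − 3P = 2P + 293 gives 5P = 90, so P* = £18 and Q* = 329.
With the tax collected from buyers, demand (in seller-price terms) shifts: Qd = 383 − 3(P + 19).
New equilibrium: buyers pay £25.6, sellers receive £6.6, Q = 306.2. (Wedge: Pb − Ps = 19.)
Burden on buyers: £7.6; on sellers: £11.4. (They sum to £19.)
The less price-elastic side of the market bears the larger share of a per-unit tax.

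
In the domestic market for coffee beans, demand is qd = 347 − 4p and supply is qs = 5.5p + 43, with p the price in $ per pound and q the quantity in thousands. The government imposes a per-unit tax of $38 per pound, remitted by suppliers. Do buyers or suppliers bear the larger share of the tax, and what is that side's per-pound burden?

Without the tax, 347 − 4p = 5.5p + 43 gives 9.5p = 304, so p* = $32 and q* = 219.
With the tax collected from suppliers, supply shifts: qs = 5.5(p − 38) + 43.
Solving gives q = 131 with buyers paying $54 and suppliers receiving $16 (the $38 wedge).
Per-pound burden: buyers $22, suppliers $16.
Buyers take the larger share because demand is less price-elastic here (demand slope 4 vs supply slope 5.5).

Buyers bear the larger share: $22 per pound.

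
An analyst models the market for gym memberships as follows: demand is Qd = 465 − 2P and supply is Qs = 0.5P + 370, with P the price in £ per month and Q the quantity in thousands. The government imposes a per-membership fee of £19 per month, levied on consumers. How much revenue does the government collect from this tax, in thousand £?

Tax revenue = £7246.6 thousand.

Without the tax, 465 − 2P = 0.5P + 370 gives 2.5P = 95, so P* = £38 and Q* = 389.
With the tax collected from consumers, demand (in seller-price terms) shifts: Qd = 465 − 2(P + 19).
Solving gives Q = 381.4 with consumers paying £41.8 and suppliers receiving £22.8 (the £19 wedge).
Revenue = t · Q = 19 · 381.4 = £7246.6.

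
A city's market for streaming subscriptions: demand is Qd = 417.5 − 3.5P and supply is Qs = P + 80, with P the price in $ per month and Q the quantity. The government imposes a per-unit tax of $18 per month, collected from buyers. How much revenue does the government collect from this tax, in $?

Tax revenue = $2538.

Without the tax, 417.5 − 3.5P = P + 80 gives 4.5P = 337.5, so P* = $75 and Q* = 155.
With the tax collected from buyers, demand (in seller-price terms) shifts: Qd = 417.5 − 3.5(P + 18).
New equilibrium: buyers pay $79, producers receive $61, Q = 141. (Wedge: Pb − Ps = 18.)
Revenue = t · Q = 18 · 141 = $2538.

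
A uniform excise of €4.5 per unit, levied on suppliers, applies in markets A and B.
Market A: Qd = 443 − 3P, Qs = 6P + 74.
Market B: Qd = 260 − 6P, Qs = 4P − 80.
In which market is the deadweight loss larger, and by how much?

Market A: pre-tax P* = €41, Q* = 320; post-tax Q = 311; deadweight loss = €20.25.
Market B: pre-tax P* = €34, Q* = 56; post-tax Q = 45.2; deadweight loss = €24.3.
Difference: €20.25 vs €24.3 → market B is larger by €4.05.

Market B, by €4.05.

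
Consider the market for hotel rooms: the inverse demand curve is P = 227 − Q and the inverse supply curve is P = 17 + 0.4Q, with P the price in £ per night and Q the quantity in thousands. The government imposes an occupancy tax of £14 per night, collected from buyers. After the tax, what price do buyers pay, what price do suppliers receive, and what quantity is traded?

Inverting to Q(P) form: Qd = 227 − P; Qs = 2.5P − 42.5.
Before the tax: set 227 − P = 2.5P − 42.5 → P* = £77, Q* = 150.
With the tax collected from buyers, demand (in seller-price terms) shifts: Qd = 227 − (P + 14).
New equilibrium: buyers pay £87, suppliers receive £73, Q = 140. (Wedge: Pb − Ps = 14.)
The less price-elastic side of the market bears the larger share of a per-unit tax.

Buyers pay £87; suppliers receive £73; quantity = 140.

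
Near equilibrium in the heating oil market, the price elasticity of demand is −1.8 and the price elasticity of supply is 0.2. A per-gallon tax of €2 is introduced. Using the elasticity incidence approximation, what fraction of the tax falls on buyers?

Buyers' share ≈ 0.1.

Incidence ratio: buyers' share ≈ εs / (εs + |εd|) = 0.2 / (0.2 + 1.8) = 0.1.
Supply is the less elastic side, so buyers bear the smaller share.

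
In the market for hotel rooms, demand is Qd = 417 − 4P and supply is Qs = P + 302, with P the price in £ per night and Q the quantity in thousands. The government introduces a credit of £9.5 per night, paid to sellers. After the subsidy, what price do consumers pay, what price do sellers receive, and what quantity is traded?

Consumers pay £21.1; sellers receive £30.6; quantity = 332.6.

Before the subsidy: set 417 − 4P = P + 302 → P* = £23, Q* = 325.
With a per-unit subsidy paid to sellers, each receives P + 9.5 per unit sold, so supply becomes Qs = (P + 9.5) + 302.
Solving gives Q = 332.6 with consumers paying £21.1 and sellers receiving £30.6 (the £9.5 wedge).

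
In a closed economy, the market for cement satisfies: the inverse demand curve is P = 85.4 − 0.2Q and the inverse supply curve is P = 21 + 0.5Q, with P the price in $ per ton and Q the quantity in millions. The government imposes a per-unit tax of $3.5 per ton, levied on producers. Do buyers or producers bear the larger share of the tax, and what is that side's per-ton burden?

Rewrite in direct form: Qd = 427 − 5P and Qs = 2P − 42.
Before the tax: set 427 − 5P = 2P − 42 → P* = $67, Q* = 92.
With the tax collected from producers, supply shifts: Qs = 2(P − 3.5) − 42.
Solving gives Q = 87 with buyers paying $68 and producers receiving $64.5 (the $3.5 wedge).
Per-ton burden: buyers $1, producers $2.5.
Producers take the larger share because supply is less price-elastic here (demand slope 5 vs supply slope 2).
The less price-elastic side of the market bears the larger share of a per-unit tax.

Producers bear the larger share: $2.5 per ton.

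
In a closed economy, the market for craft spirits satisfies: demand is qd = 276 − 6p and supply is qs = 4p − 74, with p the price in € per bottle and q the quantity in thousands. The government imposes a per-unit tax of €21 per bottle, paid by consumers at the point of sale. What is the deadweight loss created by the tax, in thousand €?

Deadweight loss = €529.2 thousand.

Without the tax, 276 − 6p = 4p − 74 gives 10p = 350, so p* = €35 and q* = 66.
With the tax collected from consumers, demand (in seller-price terms) shifts: qd = 276 − 6(p + 21).
New equilibrium: consumers pay €43.4, sellers receive €22.4, q = 15.6. (Wedge: pb − ps = 21.)
Quantity falls by |ΔQ| = |66 − 15.6| = 50.4.
DWL = ½ · t · |ΔQ| = ½ · 21 · 50.4 = €529.2.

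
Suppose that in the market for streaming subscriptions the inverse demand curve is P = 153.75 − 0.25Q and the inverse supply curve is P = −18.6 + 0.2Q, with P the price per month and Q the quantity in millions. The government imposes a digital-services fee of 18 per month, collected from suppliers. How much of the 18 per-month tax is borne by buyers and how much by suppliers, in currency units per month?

Buyers bear 10 per month; suppliers bear 8 per month.

Inverting to Q(P) form: Qd = 615 − 4P; Qs = 5P + 93.
Without the tax, 615 − 4P = 5P + 93 gives 9P = 522, so P* = 58 and Q* = 383.
With the tax collected from suppliers, supply shifts: Qs = 5(P − 18) + 93.
New equilibrium: buyers pay 68, suppliers receive 50, Q = 343. (Wedge: Pb − Ps = 18.)
Burden on buyers: 10; on suppliers: 8. (They sum to 18.)
The less price-elastic side of the market bears the larger share of a per-unit tax.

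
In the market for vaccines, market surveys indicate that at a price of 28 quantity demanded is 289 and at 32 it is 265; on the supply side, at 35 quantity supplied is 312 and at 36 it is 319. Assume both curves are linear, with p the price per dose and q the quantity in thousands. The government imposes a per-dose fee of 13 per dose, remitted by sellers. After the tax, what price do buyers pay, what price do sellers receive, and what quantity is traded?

Demand slope: (265 − 289)/(32 − 28) = -6, so qd = 457 − 6p.
Supply slope: (319 − 312)/(36 − 35) = 7, so qs = 7p + 67.
Before the tax: set 457 − 6p = 7p + 67 → p* = 30, q* = 277.
With the tax collected from sellers, supply shifts: qs = 7(p − 13) + 67.
Solving gives q = 235 with buyers paying 37 and sellers receiving 24 (the 13 wedge).
The less price-elastic side of the market bears the larger share of a per-unit tax.

Buyers pay 37; sellers receive 24; quantity = 235.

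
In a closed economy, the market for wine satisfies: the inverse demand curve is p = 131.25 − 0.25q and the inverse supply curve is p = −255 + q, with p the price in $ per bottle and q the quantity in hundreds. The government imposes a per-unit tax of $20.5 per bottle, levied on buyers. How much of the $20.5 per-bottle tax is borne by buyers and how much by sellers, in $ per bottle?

Buyers bear $4.1 per bottle; sellers bear $16.4 per bottle.

Rewrite in direct form: qd = 525 − 4p and qs = p + 255.
Without the tax, 525 − 4p = p + 255 gives 5p = 270, so p* = $54 and q* = 309.
With the tax collected from buyers, demand (in seller-price terms) shifts: qd = 525 − 4(p + 20.5).
Solving gives q = 292.6 with buyers paying $58.1 and sellers receiving $37.6 (the $20.5 wedge).
Burden on buyers: $4.1; on sellers: $16.4. (They sum to $20.5.)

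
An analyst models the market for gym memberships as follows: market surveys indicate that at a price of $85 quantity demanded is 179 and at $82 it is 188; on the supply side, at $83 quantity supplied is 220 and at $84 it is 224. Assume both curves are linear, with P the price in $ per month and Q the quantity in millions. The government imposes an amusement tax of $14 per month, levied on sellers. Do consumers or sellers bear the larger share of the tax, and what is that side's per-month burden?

Demand slope: (188 − 179)/(82 − 85) = -3, so Qd = 434 − 3P.
Supply slope: (224 − 220)/(84 − 83) = 4, so Qs = 4P − 112.
Without the tax, 434 − 3P = 4P − 112 gives 7P = 546, so P* = $78 and Q* = 200.
With the tax collected from sellers, supply shifts: Qs = 4(P − 14) − 112.
Solving gives Q = 176 with consumers paying $86 and sellers receiving $72 (the $14 wedge).
Per-month burden: consumers $8, sellers $6.
Consumers take the larger share because demand is less price-elastic here (demand slope 3 vs supply slope 4).
The less price-elastic side of the market bears the larger share of a per-unit tax.

Consumers bear the larger share: $8 per month.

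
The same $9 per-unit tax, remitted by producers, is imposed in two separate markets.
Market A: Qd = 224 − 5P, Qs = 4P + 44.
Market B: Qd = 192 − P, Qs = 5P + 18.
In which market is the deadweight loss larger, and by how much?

Market A, by $56.25.

Market A: pre-tax P* = $20, Q* = 124; post-tax Q = 104; deadweight loss = $90.
Market B: pre-tax P* = $29, Q* = 163; post-tax Q = 155.5; deadweight loss = $33.75.
Difference: $90 vs $33.75 → market A is larger by $56.25.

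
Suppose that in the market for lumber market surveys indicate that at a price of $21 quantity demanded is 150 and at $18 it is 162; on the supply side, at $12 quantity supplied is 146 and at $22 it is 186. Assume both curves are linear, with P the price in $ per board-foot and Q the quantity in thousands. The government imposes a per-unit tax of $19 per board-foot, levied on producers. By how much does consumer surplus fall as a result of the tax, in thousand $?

Consumer surplus falls by $1396.5 thousand.

Demand slope: (162 − 150)/(18 − 21) = -4, so Qd = 234 − 4P.
Supply slope: (186 − 146)/(22 − 12) = 4, so Qs = 4P + 98.
Without the tax, 234 − 4P = 4P + 98 gives 8P = 136, so P* = $17 and Q* = 166.
With the tax collected from producers, supply shifts: Qs = 4(P − 19) + 98.
New equilibrium: consumers pay $26.5, producers receive $7.5, Q = 128. (Wedge: Pb − Ps = 19.)
ΔCS is the trapezoid between Q = 128 and Q = 166 of height $9.5: ½ · (166 + 128) · 9.5 = $1396.5.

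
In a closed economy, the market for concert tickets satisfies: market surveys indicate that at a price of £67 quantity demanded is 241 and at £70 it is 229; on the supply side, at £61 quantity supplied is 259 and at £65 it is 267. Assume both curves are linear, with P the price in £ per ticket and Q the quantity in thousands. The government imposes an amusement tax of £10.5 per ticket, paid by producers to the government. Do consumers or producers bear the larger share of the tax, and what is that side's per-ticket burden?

Producers bear the larger share: £7 per ticket.

Demand slope: (229 − 241)/(70 − 67) = -4, so Qd = 509 − 4P.
Supply slope: (267 − 259)/(65 − 61) = 2, so Qs = 2P + 137.
Before the tax: set 509 − 4P = 2P + 137 → P* = £62, Q* = 261.
With the tax collected from producers, supply shifts: Qs = 2(P − 10.5) + 137.
New equilibrium: consumers pay £65.5, producers receive £55, Q = 247. (Wedge: Pb − Ps = 10.5.)
Per-ticket burden: consumers £3.5, producers £7.
Producers take the larger share because supply is less price-elastic here (demand slope 4 vs supply slope 2).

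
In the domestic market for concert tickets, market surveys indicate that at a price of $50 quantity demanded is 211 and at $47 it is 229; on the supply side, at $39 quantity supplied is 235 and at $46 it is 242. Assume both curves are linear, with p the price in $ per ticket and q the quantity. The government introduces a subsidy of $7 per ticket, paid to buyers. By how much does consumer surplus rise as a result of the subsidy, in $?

Consumer surplus rises by $244.

Demand slope: (229 − 211)/(47 − 50) = -6, so qd = 511 − 6p.
Supply slope: (242 − 235)/(46 − 39) = 1, so qs = p + 196.
Before the subsidy: set 511 − 6p = p + 196 → p* = $45, q* = 241.
With a per-unit subsidy paid to buyers, each effectively pays p − 7, so demand becomes qd = 511 − 6(p − 7).
Solving gives q = 247 with buyers paying $44 and sellers receiving $51 (the $7 wedge).
ΔCS is the trapezoid between Q = 247 and Q = 241 of height $1: ½ · (241 + 247) · 1 = $244.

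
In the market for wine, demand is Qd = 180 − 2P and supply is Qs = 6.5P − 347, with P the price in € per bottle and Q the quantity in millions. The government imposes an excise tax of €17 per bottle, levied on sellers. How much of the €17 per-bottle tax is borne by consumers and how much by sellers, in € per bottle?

Consumers bear €13 per bottle; sellers bear €4 per bottle.

Without the tax, 180 − 2P = 6.5P − 347 gives 8.5P = 527, so P* = €62 and Q* = 56.
With the tax collected from sellers, supply shifts: Qs = 6.5(P − 17) − 347.
New equilibrium: consumers pay €75, sellers receive €58, Q = 30. (Wedge: Pb − Ps = 17.)
Burden on consumers: €13; on sellers: €4. (They sum to €17.)
The less price-elastic side of the market bears the larger share of a per-unit tax.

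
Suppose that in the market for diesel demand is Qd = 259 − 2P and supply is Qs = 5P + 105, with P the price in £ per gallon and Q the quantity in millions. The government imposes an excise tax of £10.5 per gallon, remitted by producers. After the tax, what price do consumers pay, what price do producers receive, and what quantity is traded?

Consumers pay £29.5; producers receive £19; quantity = 200.

Before the tax: set 259 − 2P = 5P + 105 → P* = £22, Q* = 215.
With the tax collected from producers, supply shifts: Qs = 5(P − 10.5) + 105.
New equilibrium: consumers pay £29.5, producers receive £19, Q = 200. (Wedge: Pb − Ps = 10.5.)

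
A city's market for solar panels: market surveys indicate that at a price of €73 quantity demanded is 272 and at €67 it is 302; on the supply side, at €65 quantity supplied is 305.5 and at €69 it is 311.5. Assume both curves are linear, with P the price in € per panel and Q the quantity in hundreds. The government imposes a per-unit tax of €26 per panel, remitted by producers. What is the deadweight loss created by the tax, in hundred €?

Deadweight loss = €390 hundred.

Demand slope: (302 − 272)/(67 − 73) = -5, so Qd = 637 − 5P.
Supply slope: (311.5 − 305.5)/(69 − 65) = 1.5, so Qs = 1.5P + 208.
Without the tax, 637 − 5P = 1.5P + 208 gives 6.5P = 429, so P* = €66 and Q* = 307.
With the tax collected from producers, supply shifts: Qs = 1.5(P − 26) + 208.
Solving gives Q = 277 with buyers paying €72 and producers receiving €46 (the €26 wedge).
Quantity falls by |ΔQ| = |307 − 277| = 30.
DWL = ½ · t · |ΔQ| = ½ · 26 · 30 = €390.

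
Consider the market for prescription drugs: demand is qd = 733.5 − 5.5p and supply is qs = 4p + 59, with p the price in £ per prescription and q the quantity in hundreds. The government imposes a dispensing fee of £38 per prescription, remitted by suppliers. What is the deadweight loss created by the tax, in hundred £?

Before the tax: set 733.5 − 5.5p = 4p + 59 → p* = £71, q* = 343.
With the tax collected from suppliers, supply shifts: qs = 4(p − 38) + 59.
New equilibrium: buyers pay £87, suppliers receive £49, q = 255. (Wedge: pb − ps = 38.)
Quantity falls by |ΔQ| = |343 − 255| = 88.
DWL = ½ · t · |ΔQ| = ½ · 38 · 88 = £1672.

Deadweight loss = £1672 hundred.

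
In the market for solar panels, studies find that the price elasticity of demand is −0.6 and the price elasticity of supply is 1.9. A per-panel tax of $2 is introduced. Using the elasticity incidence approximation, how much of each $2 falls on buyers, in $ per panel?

Buyers bear ≈ $1.52 per panel.

Incidence ratio: buyers' share ≈ εs / (εs + |εd|) = 1.9 / (1.9 + 0.6) = 0.76.
So buyers bear ≈ 0.76 × $2 = $1.52; sellers bear $0.48.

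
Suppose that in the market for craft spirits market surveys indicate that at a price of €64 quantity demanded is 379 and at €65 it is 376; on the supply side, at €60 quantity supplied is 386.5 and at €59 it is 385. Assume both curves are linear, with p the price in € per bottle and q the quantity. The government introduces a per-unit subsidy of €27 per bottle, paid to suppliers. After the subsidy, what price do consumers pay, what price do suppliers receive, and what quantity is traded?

Consumers pay €52; suppliers receive €79; quantity = 415.

Demand slope: (376 − 379)/(65 − 64) = -3, so qd = 571 − 3p.
Supply slope: (385 − 386.5)/(59 − 60) = 1.5, so qs = 1.5p + 296.5.
Without the subsidy, 571 − 3p = 1.5p + 296.5 gives 4.5p = 274.5, so p* = €61 and q* = 388.
With a per-unit subsidy paid to suppliers, each receives p + 27 per unit sold, so supply becomes qs = 1.5(p + 27) + 296.5.
New equilibrium: consumers pay €52, suppliers receive €79, q = 415. (Wedge: pb − ps = −27.)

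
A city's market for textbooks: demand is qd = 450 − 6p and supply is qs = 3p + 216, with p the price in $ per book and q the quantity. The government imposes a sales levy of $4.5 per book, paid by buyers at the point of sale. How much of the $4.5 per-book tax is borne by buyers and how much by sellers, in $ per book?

Buyers bear $1.5 per book; sellers bear $3 per book.

Without the tax, 450 − 6p = 3p + 216 gives 9p = 234, so p* = $26 and q* = 294.
With the tax collected from buyers, demand (in seller-price terms) shifts: qd = 450 − 6(p + 4.5).
Solving gives q = 285 with buyers paying $27.5 and sellers receiving $23 (the $4.5 wedge).
Burden on buyers: $1.5; on sellers: $3. (They sum to $4.5.)
The less price-elastic side of the market bears the larger share of a per-unit tax.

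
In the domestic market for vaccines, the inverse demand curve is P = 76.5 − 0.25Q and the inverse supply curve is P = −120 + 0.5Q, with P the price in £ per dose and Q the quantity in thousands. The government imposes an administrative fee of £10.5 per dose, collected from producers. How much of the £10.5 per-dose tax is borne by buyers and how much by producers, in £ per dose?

Buyers bear £3.5 per dose; producers bear £7 per dose.

Inverting to Q(P) form: Qd = 306 − 4P; Qs = 2P + 240.
Without the tax, 306 − 4P = 2P + 240 gives 6P = 66, so P* = £11 and Q* = 262.
With the tax collected from producers, supply shifts: Qs = 2(P − 10.5) + 240.
Solving gives Q = 248 with buyers paying £14.5 and producers receiving £4 (the £10.5 wedge).
Burden on buyers: £3.5; on producers: £7. (They sum to £10.5.)
The less price-elastic side of the market bears the larger share of a per-unit tax.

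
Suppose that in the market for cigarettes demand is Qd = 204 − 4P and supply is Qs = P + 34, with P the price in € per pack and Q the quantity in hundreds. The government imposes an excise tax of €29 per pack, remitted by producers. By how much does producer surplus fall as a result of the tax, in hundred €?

Producer surplus falls by €1308.48 hundred.

Without the tax, 204 − 4P = P + 34 gives 5P = 170, so P* = €34 and Q* = 68.
With the tax collected from producers, supply shifts: Qs = (P − 29) + 34.
Solving gives Q = 44.8 with buyers paying €39.8 and producers receiving €10.8 (the €29 wedge).
ΔPS is the trapezoid between Q = 44.8 and Q = 68 of height €23.2: ½ · (68 + 44.8) · 23.2 = €1308.48.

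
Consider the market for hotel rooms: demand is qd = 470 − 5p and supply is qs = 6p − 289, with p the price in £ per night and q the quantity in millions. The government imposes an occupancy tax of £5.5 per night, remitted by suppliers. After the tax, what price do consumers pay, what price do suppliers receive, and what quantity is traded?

Before the tax: set 470 − 5p = 6p − 289 → p* = £69, q* = 125.
With the tax collected from suppliers, supply shifts: qs = 6(p − 5.5) − 289.
New equilibrium: consumers pay £72, suppliers receive £66.5, q = 110. (Wedge: pb − ps = 5.5.)

Consumers pay £72; suppliers receive £66.5; quantity = 110.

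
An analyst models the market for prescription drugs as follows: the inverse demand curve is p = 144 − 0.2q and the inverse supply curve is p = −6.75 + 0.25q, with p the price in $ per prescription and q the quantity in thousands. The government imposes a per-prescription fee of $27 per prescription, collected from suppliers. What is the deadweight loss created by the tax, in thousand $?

Inverting to q(p) form: qd = 720 − 5p; qs = 4p + 27.
Without the tax, 720 − 5p = 4p + 27 gives 9p = 693, so p* = $77 and q* = 335.
With the tax collected from suppliers, supply shifts: qs = 4(p − 27) + 27.
Solving gives q = 275 with consumers paying $89 and suppliers receiving $62 (the $27 wedge).
Quantity falls by |ΔQ| = |335 − 275| = 60.
DWL = ½ · t · |ΔQ| = ½ · 27 · 60 = $810.

Deadweight loss = $810 thousand.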